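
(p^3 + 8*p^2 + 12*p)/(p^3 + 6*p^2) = (p + 2)/p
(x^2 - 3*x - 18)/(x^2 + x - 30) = (x^2 - 3*x - 18)/(x^2 + x - 30)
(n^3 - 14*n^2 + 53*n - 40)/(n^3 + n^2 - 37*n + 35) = (n - 8)/(n + 7)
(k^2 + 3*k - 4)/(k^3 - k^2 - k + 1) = (k + 4)/(k^2 - 1)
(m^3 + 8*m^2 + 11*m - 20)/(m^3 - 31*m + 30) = (m^2 + 9*m + 20)/(m^2 + m - 30)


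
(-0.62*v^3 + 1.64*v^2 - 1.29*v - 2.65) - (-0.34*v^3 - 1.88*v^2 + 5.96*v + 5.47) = -0.28*v^3 + 3.52*v^2 - 7.25*v - 8.12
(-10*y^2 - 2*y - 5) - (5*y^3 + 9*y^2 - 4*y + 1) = -5*y^3 - 19*y^2 + 2*y - 6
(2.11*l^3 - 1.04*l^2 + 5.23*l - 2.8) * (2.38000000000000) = 5.0218*l^3 - 2.4752*l^2 + 12.4474*l - 6.664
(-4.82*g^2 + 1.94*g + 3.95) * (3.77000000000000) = -18.1714*g^2 + 7.3138*g + 14.8915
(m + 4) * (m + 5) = m^2 + 9*m + 20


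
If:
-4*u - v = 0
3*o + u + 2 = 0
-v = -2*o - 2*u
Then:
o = -3/4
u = 1/4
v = -1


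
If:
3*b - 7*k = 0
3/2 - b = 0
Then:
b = 3/2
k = 9/14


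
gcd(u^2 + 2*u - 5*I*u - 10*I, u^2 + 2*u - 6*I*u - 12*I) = u + 2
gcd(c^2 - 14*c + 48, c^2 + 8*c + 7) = 1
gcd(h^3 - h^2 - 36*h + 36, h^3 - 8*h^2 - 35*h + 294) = h + 6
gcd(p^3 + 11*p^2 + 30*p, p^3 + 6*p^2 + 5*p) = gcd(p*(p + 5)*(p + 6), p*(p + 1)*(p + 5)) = p^2 + 5*p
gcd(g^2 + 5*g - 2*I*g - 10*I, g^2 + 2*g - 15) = g + 5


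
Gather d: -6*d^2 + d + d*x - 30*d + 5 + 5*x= -6*d^2 + d*(x - 29) + 5*x + 5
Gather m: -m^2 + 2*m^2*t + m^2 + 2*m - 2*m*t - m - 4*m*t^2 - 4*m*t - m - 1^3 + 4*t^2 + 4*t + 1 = 2*m^2*t + m*(-4*t^2 - 6*t) + 4*t^2 + 4*t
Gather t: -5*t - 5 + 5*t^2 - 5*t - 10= 5*t^2 - 10*t - 15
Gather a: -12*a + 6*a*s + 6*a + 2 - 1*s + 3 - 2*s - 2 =a*(6*s - 6) - 3*s + 3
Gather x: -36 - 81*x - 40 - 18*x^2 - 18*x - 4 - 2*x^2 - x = -20*x^2 - 100*x - 80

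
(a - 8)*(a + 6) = a^2 - 2*a - 48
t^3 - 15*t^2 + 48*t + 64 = (t - 8)^2*(t + 1)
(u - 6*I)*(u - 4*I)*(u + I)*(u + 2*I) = u^4 - 7*I*u^3 + 4*u^2 - 52*I*u + 48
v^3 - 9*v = v*(v - 3)*(v + 3)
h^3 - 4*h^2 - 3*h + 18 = (h - 3)^2*(h + 2)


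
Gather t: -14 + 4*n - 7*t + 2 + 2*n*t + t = 4*n + t*(2*n - 6) - 12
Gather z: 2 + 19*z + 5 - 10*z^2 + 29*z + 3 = -10*z^2 + 48*z + 10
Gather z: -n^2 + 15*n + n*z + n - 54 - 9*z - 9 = -n^2 + 16*n + z*(n - 9) - 63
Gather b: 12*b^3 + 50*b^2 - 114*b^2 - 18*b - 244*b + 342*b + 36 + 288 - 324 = 12*b^3 - 64*b^2 + 80*b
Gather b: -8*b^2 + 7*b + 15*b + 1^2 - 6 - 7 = -8*b^2 + 22*b - 12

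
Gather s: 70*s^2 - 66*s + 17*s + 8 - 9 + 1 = 70*s^2 - 49*s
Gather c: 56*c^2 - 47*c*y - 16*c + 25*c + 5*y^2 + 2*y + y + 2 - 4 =56*c^2 + c*(9 - 47*y) + 5*y^2 + 3*y - 2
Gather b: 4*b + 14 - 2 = 4*b + 12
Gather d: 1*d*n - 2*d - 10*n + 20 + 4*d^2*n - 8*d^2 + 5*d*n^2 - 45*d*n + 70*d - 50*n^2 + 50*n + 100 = d^2*(4*n - 8) + d*(5*n^2 - 44*n + 68) - 50*n^2 + 40*n + 120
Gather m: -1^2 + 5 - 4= 0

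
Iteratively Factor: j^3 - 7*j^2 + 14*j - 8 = (j - 2)*(j^2 - 5*j + 4) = (j - 2)*(j - 1)*(j - 4)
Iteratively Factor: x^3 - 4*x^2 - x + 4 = (x + 1)*(x^2 - 5*x + 4) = (x - 4)*(x + 1)*(x - 1)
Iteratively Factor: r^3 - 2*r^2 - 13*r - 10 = (r - 5)*(r^2 + 3*r + 2) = (r - 5)*(r + 2)*(r + 1)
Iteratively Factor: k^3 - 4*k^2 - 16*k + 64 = (k + 4)*(k^2 - 8*k + 16) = (k - 4)*(k + 4)*(k - 4)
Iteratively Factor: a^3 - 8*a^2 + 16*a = (a - 4)*(a^2 - 4*a) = (a - 4)^2*(a)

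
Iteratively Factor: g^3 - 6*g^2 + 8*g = (g - 2)*(g^2 - 4*g) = g*(g - 2)*(g - 4)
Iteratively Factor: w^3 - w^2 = (w - 1)*(w^2) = w*(w - 1)*(w)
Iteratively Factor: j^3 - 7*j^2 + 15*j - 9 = (j - 3)*(j^2 - 4*j + 3) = (j - 3)^2*(j - 1)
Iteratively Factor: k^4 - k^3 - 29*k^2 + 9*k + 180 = (k + 4)*(k^3 - 5*k^2 - 9*k + 45) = (k + 3)*(k + 4)*(k^2 - 8*k + 15) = (k - 3)*(k + 3)*(k + 4)*(k - 5)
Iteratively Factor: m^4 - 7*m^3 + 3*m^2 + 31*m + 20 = (m - 4)*(m^3 - 3*m^2 - 9*m - 5) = (m - 4)*(m + 1)*(m^2 - 4*m - 5) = (m - 4)*(m + 1)^2*(m - 5)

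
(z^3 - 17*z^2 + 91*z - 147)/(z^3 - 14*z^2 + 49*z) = (z - 3)/z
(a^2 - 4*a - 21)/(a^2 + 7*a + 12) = (a - 7)/(a + 4)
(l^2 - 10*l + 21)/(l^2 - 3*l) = (l - 7)/l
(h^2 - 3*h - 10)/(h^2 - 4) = (h - 5)/(h - 2)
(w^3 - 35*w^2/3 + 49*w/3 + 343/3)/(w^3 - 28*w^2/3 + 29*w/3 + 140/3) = (3*w^2 - 14*w - 49)/(3*w^2 - 7*w - 20)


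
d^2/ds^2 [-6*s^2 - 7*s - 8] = -12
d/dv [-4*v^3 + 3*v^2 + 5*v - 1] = -12*v^2 + 6*v + 5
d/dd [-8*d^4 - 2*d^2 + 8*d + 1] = -32*d^3 - 4*d + 8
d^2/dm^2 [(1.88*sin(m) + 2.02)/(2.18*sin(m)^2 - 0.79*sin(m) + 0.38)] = (-8.93451199999999*sin(m)^5 - 41.637128*sin(m)^4 + 37.649908*sin(m)^3 + 62.467502*sin(m)^2 - 31.095292*sin(m) + 0.303380000000002)/(10.360232*sin(m)^6 - 11.263188*sin(m)^5 + 9.49935*sin(m)^4 - 4.419655*sin(m)^3 + 1.65585*sin(m)^2 - 0.342228*sin(m) + 0.054872)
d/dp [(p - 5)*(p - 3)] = 2*p - 8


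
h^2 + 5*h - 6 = (h - 1)*(h + 6)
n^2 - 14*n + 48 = (n - 8)*(n - 6)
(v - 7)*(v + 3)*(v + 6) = v^3 + 2*v^2 - 45*v - 126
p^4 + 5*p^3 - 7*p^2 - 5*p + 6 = (p - 1)^2*(p + 1)*(p + 6)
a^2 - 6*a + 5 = (a - 5)*(a - 1)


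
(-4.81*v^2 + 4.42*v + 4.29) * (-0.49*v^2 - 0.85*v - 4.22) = 2.3569*v^4 + 1.9227*v^3 + 14.4391*v^2 - 22.2989*v - 18.1038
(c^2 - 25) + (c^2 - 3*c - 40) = 2*c^2 - 3*c - 65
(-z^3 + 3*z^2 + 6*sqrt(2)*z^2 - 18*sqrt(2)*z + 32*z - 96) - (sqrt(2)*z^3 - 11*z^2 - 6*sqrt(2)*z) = -sqrt(2)*z^3 - z^3 + 6*sqrt(2)*z^2 + 14*z^2 - 12*sqrt(2)*z + 32*z - 96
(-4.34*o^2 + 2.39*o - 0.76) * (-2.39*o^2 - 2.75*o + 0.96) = 10.3726*o^4 + 6.2229*o^3 - 8.9225*o^2 + 4.3844*o - 0.7296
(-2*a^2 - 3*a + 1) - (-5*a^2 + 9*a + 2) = 3*a^2 - 12*a - 1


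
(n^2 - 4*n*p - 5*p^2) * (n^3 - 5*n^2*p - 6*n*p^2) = n^5 - 9*n^4*p + 9*n^3*p^2 + 49*n^2*p^3 + 30*n*p^4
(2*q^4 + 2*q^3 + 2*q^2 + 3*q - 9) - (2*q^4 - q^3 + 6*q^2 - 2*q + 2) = 3*q^3 - 4*q^2 + 5*q - 11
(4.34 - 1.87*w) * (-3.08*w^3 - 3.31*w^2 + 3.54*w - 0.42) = 5.7596*w^4 - 7.1775*w^3 - 20.9852*w^2 + 16.149*w - 1.8228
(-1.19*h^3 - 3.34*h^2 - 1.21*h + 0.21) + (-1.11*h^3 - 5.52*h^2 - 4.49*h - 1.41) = -2.3*h^3 - 8.86*h^2 - 5.7*h - 1.2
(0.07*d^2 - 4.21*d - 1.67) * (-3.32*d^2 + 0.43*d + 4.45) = -0.2324*d^4 + 14.0073*d^3 + 4.0456*d^2 - 19.4526*d - 7.4315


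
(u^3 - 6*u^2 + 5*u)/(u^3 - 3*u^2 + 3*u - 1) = u*(u - 5)/(u^2 - 2*u + 1)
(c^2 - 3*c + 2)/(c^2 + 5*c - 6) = (c - 2)/(c + 6)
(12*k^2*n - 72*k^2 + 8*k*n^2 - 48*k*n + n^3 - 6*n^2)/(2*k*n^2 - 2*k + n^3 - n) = (6*k*n - 36*k + n^2 - 6*n)/(n^2 - 1)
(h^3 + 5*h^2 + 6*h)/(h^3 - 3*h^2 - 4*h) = (h^2 + 5*h + 6)/(h^2 - 3*h - 4)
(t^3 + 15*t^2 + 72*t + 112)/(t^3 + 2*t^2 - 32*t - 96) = (t + 7)/(t - 6)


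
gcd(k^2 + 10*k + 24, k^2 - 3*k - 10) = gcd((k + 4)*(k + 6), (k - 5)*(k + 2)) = 1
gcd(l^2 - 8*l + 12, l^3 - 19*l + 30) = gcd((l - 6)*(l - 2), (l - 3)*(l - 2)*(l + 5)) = l - 2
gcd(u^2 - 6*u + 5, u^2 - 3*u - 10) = u - 5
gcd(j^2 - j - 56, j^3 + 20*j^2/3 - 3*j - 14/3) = j + 7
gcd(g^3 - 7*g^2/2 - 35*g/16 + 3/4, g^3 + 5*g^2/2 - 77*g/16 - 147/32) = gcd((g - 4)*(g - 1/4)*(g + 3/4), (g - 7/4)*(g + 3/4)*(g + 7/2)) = g + 3/4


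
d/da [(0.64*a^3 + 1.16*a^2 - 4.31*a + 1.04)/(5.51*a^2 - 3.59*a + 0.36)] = (3.5264*a^4 - 4.5952*a^3 + 20.2749*a^2 - 10.6256*a + 2.182)/(30.3601*a^4 - 39.5618*a^3 + 16.8553*a^2 - 2.5848*a + 0.1296)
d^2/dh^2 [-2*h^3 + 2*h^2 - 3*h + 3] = 4 - 12*h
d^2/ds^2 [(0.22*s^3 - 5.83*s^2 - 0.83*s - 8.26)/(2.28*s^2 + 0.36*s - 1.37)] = (-2.8421709430404e-14*s^4 + 2.372592*s^3 - 367.547256*s^2 - 53.756868*s - 76.44623)/(11.852352*s^6 + 5.614272*s^5 - 20.47896*s^4 - 6.70032*s^3 + 12.30534*s^2 + 2.027052*s - 2.571353)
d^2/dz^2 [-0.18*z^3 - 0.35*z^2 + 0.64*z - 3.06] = -1.08*z - 0.7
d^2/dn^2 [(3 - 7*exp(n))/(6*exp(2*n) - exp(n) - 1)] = (-252*exp(4*n) + 390*exp(3*n) - 306*exp(2*n) + 82*exp(n) - 10)*exp(n)/(216*exp(6*n) - 108*exp(5*n) - 90*exp(4*n) + 35*exp(3*n) + 15*exp(2*n) - 3*exp(n) - 1)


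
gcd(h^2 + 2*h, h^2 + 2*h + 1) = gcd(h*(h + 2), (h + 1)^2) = 1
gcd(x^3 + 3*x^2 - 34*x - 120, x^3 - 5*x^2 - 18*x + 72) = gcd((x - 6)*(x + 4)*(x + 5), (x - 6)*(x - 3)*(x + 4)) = x^2 - 2*x - 24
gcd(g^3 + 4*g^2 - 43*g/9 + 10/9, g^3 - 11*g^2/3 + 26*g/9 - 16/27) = g^2 - g + 2/9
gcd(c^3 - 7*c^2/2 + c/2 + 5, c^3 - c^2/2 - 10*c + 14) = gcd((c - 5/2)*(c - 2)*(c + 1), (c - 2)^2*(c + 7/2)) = c - 2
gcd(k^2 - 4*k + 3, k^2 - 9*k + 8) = k - 1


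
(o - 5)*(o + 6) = o^2 + o - 30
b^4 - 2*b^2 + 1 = (b - 1)^2*(b + 1)^2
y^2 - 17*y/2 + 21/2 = (y - 7)*(y - 3/2)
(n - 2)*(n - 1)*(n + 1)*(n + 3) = n^4 + n^3 - 7*n^2 - n + 6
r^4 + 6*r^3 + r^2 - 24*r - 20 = (r - 2)*(r + 1)*(r + 2)*(r + 5)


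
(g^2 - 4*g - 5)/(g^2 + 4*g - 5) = (g^2 - 4*g - 5)/(g^2 + 4*g - 5)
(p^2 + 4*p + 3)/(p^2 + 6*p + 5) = (p + 3)/(p + 5)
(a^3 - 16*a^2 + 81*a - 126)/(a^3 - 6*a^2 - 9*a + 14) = (a^2 - 9*a + 18)/(a^2 + a - 2)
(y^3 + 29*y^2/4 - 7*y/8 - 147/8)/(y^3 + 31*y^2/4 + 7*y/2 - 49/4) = (y - 3/2)/(y - 1)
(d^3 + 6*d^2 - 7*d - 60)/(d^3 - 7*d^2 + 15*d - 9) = (d^2 + 9*d + 20)/(d^2 - 4*d + 3)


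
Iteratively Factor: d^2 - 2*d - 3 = (d + 1)*(d - 3)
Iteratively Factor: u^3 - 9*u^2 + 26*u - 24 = (u - 4)*(u^2 - 5*u + 6) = (u - 4)*(u - 3)*(u - 2)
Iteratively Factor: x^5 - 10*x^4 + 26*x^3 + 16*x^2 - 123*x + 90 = (x - 1)*(x^4 - 9*x^3 + 17*x^2 + 33*x - 90) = (x - 1)*(x + 2)*(x^3 - 11*x^2 + 39*x - 45) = (x - 3)*(x - 1)*(x + 2)*(x^2 - 8*x + 15) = (x - 5)*(x - 3)*(x - 1)*(x + 2)*(x - 3)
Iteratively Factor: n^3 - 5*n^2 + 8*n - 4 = (n - 2)*(n^2 - 3*n + 2) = (n - 2)^2*(n - 1)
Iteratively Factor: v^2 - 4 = (v + 2)*(v - 2)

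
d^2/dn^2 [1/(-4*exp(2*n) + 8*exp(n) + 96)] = (4*(1 - exp(n))^2*exp(n) + (2*exp(n) - 1)*(-exp(2*n) + 2*exp(n) + 24))*exp(n)/(2*(-exp(2*n) + 2*exp(n) + 24)^3)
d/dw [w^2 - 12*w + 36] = 2*w - 12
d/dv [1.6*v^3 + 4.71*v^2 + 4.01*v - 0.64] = 4.8*v^2 + 9.42*v + 4.01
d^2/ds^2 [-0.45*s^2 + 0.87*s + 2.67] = -0.900000000000000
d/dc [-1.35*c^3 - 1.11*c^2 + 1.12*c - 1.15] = -4.05*c^2 - 2.22*c + 1.12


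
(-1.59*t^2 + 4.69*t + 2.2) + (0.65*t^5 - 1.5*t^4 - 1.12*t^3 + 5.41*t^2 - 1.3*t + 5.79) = 0.65*t^5 - 1.5*t^4 - 1.12*t^3 + 3.82*t^2 + 3.39*t + 7.99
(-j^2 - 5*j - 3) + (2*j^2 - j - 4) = j^2 - 6*j - 7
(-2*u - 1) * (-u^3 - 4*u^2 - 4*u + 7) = 2*u^4 + 9*u^3 + 12*u^2 - 10*u - 7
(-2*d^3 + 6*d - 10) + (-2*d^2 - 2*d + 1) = -2*d^3 - 2*d^2 + 4*d - 9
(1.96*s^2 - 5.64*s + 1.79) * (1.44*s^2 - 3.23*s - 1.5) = 2.8224*s^4 - 14.4524*s^3 + 17.8548*s^2 + 2.6783*s - 2.685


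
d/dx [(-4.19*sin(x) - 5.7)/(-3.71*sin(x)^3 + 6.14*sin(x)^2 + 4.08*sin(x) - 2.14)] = (-31.0898*sin(x)^3 - 37.7144*sin(x)^2 + 69.996*sin(x) + 32.2226)*cos(x)/(13.7641*sin(x)^6 - 45.5588*sin(x)^5 + 7.42599999999999*sin(x)^4 + 65.9812*sin(x)^3 - 9.6328*sin(x)^2 - 17.4624*sin(x) + 4.5796)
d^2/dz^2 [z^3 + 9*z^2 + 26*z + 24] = 6*z + 18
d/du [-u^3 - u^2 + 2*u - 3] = -3*u^2 - 2*u + 2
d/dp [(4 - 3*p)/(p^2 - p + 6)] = (-3*p^2 + 3*p + (2*p - 1)*(3*p - 4) - 18)/(p^2 - p + 6)^2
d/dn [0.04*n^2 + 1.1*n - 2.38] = 0.08*n + 1.1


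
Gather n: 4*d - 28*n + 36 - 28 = 4*d - 28*n + 8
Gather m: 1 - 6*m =1 - 6*m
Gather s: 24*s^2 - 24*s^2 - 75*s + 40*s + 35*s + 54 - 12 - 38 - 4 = 0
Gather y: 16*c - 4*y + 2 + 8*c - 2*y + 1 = 24*c - 6*y + 3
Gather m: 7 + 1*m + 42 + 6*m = 7*m + 49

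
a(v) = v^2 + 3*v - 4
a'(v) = 2*v + 3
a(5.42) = 41.64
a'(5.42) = 13.84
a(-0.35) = -4.93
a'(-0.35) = 2.30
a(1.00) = 0.00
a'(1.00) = 5.00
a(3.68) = 20.58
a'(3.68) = 10.36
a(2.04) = 6.28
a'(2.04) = 7.08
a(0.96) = -0.20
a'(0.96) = 4.92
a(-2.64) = -4.95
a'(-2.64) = -2.28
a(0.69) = -1.45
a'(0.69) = 4.38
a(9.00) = 104.00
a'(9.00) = 21.00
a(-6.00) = 14.00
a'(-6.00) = -9.00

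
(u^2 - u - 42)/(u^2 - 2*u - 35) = (u + 6)/(u + 5)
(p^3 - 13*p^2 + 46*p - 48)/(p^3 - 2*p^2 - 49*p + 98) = (p^2 - 11*p + 24)/(p^2 - 49)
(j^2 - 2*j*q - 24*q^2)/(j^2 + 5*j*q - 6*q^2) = (j^2 - 2*j*q - 24*q^2)/(j^2 + 5*j*q - 6*q^2)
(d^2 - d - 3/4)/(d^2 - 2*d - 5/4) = (2*d - 3)/(2*d - 5)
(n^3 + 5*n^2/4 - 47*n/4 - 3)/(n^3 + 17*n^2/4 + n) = (n - 3)/n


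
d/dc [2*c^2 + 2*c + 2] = 4*c + 2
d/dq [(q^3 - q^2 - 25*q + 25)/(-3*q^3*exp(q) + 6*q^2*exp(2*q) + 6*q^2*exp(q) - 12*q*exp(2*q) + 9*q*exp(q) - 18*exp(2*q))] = ((-3*q^2 + 2*q + 25)*(q^3 - 2*q^2*exp(q) - 2*q^2 + 4*q*exp(q) - 3*q + 6*exp(q)) + (q^3 - q^2 - 25*q + 25)*(q^3 - 4*q^2*exp(q) + q^2 + 4*q*exp(q) - 7*q + 16*exp(q) - 3))*exp(-q)/(3*(q^3 - 2*q^2*exp(q) - 2*q^2 + 4*q*exp(q) - 3*q + 6*exp(q))^2)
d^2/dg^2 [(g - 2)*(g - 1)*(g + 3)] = 6*g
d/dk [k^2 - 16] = 2*k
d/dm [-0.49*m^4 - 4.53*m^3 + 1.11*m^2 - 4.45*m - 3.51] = -1.96*m^3 - 13.59*m^2 + 2.22*m - 4.45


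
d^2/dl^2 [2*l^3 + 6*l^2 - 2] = 12*l + 12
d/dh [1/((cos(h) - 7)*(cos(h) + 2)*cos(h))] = (3*sin(h) - 14*sin(h)/cos(h)^2 - 10*tan(h))/((cos(h) - 7)^2*(cos(h) + 2)^2)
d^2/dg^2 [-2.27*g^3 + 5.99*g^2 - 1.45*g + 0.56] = 11.98 - 13.62*g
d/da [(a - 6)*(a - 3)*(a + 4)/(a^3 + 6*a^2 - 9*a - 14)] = (11*a^4 + 18*a^3 - 105*a^2 - 724*a + 900)/(a^6 + 12*a^5 + 18*a^4 - 136*a^3 - 87*a^2 + 252*a + 196)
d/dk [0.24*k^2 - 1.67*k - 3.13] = 0.48*k - 1.67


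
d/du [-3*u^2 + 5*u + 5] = 5 - 6*u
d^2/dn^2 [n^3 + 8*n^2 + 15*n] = 6*n + 16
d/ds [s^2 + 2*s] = 2*s + 2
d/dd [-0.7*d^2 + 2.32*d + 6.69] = 2.32 - 1.4*d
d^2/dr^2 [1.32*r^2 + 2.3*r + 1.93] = 2.64000000000000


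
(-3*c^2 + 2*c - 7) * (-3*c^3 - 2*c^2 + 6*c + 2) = 9*c^5 - c^3 + 20*c^2 - 38*c - 14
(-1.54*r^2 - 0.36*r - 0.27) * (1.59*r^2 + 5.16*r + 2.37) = -2.4486*r^4 - 8.5188*r^3 - 5.9367*r^2 - 2.2464*r - 0.6399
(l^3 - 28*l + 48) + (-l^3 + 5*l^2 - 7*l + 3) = 5*l^2 - 35*l + 51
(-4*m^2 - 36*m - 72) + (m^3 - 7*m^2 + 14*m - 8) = m^3 - 11*m^2 - 22*m - 80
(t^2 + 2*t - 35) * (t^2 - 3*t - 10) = t^4 - t^3 - 51*t^2 + 85*t + 350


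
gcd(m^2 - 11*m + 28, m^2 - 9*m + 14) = m - 7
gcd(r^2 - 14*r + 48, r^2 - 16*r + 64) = r - 8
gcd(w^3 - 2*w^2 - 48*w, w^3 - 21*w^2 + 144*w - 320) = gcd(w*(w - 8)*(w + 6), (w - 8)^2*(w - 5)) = w - 8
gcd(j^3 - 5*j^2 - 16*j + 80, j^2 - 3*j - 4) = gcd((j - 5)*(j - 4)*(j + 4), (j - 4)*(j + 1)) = j - 4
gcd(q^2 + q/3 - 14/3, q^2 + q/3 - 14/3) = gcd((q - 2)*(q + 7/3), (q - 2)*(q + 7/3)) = q^2 + q/3 - 14/3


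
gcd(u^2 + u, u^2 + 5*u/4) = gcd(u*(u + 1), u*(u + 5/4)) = u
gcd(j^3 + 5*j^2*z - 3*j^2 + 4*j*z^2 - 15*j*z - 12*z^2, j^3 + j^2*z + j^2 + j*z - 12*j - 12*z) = j^2 + j*z - 3*j - 3*z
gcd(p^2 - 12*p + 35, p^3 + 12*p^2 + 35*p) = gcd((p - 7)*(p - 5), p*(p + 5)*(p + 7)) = 1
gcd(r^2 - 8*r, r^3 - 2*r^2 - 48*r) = r^2 - 8*r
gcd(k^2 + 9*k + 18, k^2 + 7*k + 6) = k + 6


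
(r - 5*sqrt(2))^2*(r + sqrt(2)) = r^3 - 9*sqrt(2)*r^2 + 30*r + 50*sqrt(2)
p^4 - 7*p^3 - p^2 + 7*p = p*(p - 7)*(p - 1)*(p + 1)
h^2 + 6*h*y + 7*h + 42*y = (h + 7)*(h + 6*y)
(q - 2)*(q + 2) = q^2 - 4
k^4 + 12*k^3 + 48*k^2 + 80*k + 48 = (k + 2)^3*(k + 6)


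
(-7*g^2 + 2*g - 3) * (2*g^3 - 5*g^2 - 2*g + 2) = -14*g^5 + 39*g^4 - 2*g^3 - 3*g^2 + 10*g - 6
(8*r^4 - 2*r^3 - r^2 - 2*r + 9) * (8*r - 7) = 64*r^5 - 72*r^4 + 6*r^3 - 9*r^2 + 86*r - 63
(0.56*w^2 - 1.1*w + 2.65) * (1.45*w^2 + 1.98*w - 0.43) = 0.812*w^4 - 0.4862*w^3 + 1.4237*w^2 + 5.72*w - 1.1395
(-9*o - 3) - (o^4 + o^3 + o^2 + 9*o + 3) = -o^4 - o^3 - o^2 - 18*o - 6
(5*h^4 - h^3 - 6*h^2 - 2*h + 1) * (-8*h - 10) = -40*h^5 - 42*h^4 + 58*h^3 + 76*h^2 + 12*h - 10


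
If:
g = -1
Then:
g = -1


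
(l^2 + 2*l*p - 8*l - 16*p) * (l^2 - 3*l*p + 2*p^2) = l^4 - l^3*p - 8*l^3 - 4*l^2*p^2 + 8*l^2*p + 4*l*p^3 + 32*l*p^2 - 32*p^3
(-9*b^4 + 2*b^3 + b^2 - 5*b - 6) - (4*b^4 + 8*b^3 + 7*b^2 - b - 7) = -13*b^4 - 6*b^3 - 6*b^2 - 4*b + 1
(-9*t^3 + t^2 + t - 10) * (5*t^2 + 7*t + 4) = -45*t^5 - 58*t^4 - 24*t^3 - 39*t^2 - 66*t - 40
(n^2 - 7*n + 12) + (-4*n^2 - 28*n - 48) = -3*n^2 - 35*n - 36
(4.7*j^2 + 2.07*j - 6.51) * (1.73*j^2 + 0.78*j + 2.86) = 8.131*j^4 + 7.2471*j^3 + 3.7943*j^2 + 0.8424*j - 18.6186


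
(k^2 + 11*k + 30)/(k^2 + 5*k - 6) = (k + 5)/(k - 1)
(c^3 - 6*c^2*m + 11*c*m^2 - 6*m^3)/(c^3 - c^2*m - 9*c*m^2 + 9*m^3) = (c - 2*m)/(c + 3*m)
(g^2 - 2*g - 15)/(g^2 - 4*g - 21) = (g - 5)/(g - 7)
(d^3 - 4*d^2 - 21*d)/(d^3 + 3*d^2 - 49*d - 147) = d/(d + 7)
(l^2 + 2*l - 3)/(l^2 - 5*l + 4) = (l + 3)/(l - 4)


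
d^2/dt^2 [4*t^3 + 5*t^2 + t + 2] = 24*t + 10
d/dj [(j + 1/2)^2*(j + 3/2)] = (2*j + 1)*(6*j + 7)/4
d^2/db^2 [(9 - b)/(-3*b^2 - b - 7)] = 2*((26 - 9*b)*(3*b^2 + b + 7) + (b - 9)*(6*b + 1)^2)/(3*b^2 + b + 7)^3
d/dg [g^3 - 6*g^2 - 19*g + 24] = 3*g^2 - 12*g - 19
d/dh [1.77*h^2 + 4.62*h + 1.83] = 3.54*h + 4.62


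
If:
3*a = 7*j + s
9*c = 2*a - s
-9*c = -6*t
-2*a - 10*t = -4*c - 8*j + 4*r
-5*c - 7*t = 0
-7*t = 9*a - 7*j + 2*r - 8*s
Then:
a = 0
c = 0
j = 0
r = 0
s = 0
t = 0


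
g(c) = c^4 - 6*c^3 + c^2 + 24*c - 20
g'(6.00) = 252.00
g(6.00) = 160.00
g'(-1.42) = -26.59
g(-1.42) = -30.82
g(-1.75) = -17.40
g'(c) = 4*c^3 - 18*c^2 + 2*c + 24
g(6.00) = 160.00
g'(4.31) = 18.50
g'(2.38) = -19.27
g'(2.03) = -12.65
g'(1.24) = 6.43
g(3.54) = -31.64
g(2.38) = -6.02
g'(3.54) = -17.04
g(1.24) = 2.22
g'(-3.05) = -263.04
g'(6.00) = 252.00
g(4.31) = -33.29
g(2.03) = -0.37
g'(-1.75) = -56.06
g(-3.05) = 172.87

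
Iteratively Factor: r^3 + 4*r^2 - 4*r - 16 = (r - 2)*(r^2 + 6*r + 8) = (r - 2)*(r + 4)*(r + 2)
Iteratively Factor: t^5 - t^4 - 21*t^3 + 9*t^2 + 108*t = (t + 3)*(t^4 - 4*t^3 - 9*t^2 + 36*t) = (t + 3)^2*(t^3 - 7*t^2 + 12*t) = t*(t + 3)^2*(t^2 - 7*t + 12) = t*(t - 4)*(t + 3)^2*(t - 3)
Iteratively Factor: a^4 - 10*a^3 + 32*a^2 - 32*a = (a - 2)*(a^3 - 8*a^2 + 16*a) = (a - 4)*(a - 2)*(a^2 - 4*a) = a*(a - 4)*(a - 2)*(a - 4)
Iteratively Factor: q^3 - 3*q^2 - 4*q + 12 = (q + 2)*(q^2 - 5*q + 6) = (q - 3)*(q + 2)*(q - 2)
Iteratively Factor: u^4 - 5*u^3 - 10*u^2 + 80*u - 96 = (u - 4)*(u^3 - u^2 - 14*u + 24) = (u - 4)*(u - 3)*(u^2 + 2*u - 8) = (u - 4)*(u - 3)*(u + 4)*(u - 2)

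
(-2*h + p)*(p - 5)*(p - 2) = -2*h*p^2 + 14*h*p - 20*h + p^3 - 7*p^2 + 10*p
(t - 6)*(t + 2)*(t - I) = t^3 - 4*t^2 - I*t^2 - 12*t + 4*I*t + 12*I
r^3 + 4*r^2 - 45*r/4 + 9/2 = (r - 3/2)*(r - 1/2)*(r + 6)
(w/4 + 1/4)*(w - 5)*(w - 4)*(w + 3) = w^4/4 - 5*w^3/4 - 13*w^2/4 + 53*w/4 + 15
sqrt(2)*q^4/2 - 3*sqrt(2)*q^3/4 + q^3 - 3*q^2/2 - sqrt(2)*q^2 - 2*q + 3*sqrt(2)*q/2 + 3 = (q - 3/2)*(q - sqrt(2))*(q + sqrt(2))*(sqrt(2)*q/2 + 1)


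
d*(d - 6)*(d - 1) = d^3 - 7*d^2 + 6*d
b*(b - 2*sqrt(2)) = b^2 - 2*sqrt(2)*b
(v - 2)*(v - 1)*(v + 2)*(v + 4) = v^4 + 3*v^3 - 8*v^2 - 12*v + 16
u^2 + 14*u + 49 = (u + 7)^2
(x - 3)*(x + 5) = x^2 + 2*x - 15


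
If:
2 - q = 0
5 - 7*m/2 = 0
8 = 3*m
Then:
No Solution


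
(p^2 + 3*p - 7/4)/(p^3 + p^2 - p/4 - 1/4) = (2*p + 7)/(2*p^2 + 3*p + 1)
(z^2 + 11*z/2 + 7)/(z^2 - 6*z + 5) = (z^2 + 11*z/2 + 7)/(z^2 - 6*z + 5)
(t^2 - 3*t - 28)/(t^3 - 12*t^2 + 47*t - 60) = (t^2 - 3*t - 28)/(t^3 - 12*t^2 + 47*t - 60)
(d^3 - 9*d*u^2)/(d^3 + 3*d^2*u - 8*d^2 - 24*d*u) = (d - 3*u)/(d - 8)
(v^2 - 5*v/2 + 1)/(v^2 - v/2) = (v - 2)/v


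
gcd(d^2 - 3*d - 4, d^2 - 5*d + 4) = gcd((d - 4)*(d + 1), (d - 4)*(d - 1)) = d - 4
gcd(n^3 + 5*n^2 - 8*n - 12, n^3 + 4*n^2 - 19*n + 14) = n - 2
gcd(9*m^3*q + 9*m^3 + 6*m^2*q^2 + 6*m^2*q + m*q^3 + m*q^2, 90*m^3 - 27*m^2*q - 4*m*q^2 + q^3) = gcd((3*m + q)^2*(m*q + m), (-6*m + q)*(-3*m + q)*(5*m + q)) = 1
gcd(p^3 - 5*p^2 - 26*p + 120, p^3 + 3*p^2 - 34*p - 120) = p^2 - p - 30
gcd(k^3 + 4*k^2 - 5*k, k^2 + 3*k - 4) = k - 1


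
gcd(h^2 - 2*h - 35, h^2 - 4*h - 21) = h - 7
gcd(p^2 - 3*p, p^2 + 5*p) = p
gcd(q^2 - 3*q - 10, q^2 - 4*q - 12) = q + 2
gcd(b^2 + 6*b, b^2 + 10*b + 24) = b + 6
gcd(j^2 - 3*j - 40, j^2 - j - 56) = j - 8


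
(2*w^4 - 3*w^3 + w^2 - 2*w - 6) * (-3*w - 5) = -6*w^5 - w^4 + 12*w^3 + w^2 + 28*w + 30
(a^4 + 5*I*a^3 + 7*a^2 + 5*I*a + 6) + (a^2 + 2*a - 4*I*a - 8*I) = a^4 + 5*I*a^3 + 8*a^2 + 2*a + I*a + 6 - 8*I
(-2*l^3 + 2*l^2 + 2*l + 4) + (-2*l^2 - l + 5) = -2*l^3 + l + 9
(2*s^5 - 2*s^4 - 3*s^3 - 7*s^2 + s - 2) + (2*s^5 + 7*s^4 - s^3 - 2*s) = 4*s^5 + 5*s^4 - 4*s^3 - 7*s^2 - s - 2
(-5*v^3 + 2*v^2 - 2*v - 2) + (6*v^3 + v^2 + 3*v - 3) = v^3 + 3*v^2 + v - 5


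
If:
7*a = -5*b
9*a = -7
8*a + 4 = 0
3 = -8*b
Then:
No Solution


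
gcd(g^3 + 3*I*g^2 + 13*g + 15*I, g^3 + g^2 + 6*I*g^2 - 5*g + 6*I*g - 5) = g^2 + 6*I*g - 5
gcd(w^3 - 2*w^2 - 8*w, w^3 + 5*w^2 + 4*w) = w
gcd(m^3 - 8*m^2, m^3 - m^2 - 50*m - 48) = m - 8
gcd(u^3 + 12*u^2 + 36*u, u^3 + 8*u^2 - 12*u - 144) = u^2 + 12*u + 36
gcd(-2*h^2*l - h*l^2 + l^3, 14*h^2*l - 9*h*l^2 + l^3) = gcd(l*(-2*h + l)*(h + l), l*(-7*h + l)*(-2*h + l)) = 2*h*l - l^2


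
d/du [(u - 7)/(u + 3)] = 10/(u + 3)^2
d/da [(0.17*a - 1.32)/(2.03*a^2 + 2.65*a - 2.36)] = (-0.3451*a^2 + 5.3592*a + 3.0968)/(4.1209*a^4 + 10.759*a^3 - 2.5591*a^2 - 12.508*a + 5.5696)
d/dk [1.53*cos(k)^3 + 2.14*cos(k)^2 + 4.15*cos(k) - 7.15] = (4.59*sin(k)^2 - 4.28*cos(k) - 8.74)*sin(k)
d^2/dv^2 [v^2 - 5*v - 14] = 2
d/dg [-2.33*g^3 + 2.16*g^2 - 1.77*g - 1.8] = -6.99*g^2 + 4.32*g - 1.77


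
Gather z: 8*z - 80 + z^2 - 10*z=z^2 - 2*z - 80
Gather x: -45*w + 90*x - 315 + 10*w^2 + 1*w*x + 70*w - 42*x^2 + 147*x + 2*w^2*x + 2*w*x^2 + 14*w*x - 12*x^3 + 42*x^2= 10*w^2 + 2*w*x^2 + 25*w - 12*x^3 + x*(2*w^2 + 15*w + 237) - 315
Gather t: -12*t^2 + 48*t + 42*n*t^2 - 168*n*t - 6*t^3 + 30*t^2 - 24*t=-6*t^3 + t^2*(42*n + 18) + t*(24 - 168*n)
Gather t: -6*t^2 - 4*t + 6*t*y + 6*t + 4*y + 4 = -6*t^2 + t*(6*y + 2) + 4*y + 4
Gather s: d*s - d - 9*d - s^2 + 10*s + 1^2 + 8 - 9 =-10*d - s^2 + s*(d + 10)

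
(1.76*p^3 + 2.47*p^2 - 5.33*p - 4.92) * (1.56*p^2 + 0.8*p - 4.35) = 2.7456*p^5 + 5.2612*p^4 - 13.9948*p^3 - 22.6837*p^2 + 19.2495*p + 21.402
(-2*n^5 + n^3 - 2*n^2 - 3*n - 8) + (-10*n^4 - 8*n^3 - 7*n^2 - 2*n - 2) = -2*n^5 - 10*n^4 - 7*n^3 - 9*n^2 - 5*n - 10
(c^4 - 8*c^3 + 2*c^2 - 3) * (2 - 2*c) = -2*c^5 + 18*c^4 - 20*c^3 + 4*c^2 + 6*c - 6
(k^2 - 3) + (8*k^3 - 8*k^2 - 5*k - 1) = 8*k^3 - 7*k^2 - 5*k - 4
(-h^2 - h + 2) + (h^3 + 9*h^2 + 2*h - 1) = h^3 + 8*h^2 + h + 1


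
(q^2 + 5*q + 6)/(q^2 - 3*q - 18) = (q + 2)/(q - 6)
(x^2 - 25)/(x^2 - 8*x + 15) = (x + 5)/(x - 3)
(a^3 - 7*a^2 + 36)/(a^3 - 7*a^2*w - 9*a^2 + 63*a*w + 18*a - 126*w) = (-a - 2)/(-a + 7*w)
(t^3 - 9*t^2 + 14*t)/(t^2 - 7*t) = t - 2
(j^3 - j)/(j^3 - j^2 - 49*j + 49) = j*(j + 1)/(j^2 - 49)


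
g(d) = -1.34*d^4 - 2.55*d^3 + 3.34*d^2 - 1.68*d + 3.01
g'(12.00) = -10285.20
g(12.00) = -31728.83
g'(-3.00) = 54.15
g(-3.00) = -1.58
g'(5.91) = -1335.84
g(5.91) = -2051.41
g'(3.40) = -278.07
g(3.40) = -243.39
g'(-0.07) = -2.18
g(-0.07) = 3.14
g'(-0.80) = -9.18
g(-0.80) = 7.25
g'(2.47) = -112.62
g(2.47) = -69.07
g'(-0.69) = -8.17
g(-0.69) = 6.29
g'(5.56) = -1122.30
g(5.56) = -1621.94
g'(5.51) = -1093.77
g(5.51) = -1566.54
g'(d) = -5.36*d^3 - 7.65*d^2 + 6.68*d - 1.68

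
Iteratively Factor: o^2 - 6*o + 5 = (o - 5)*(o - 1)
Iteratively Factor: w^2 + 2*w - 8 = (w + 4)*(w - 2)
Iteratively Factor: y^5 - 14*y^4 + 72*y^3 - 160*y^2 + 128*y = (y - 2)*(y^4 - 12*y^3 + 48*y^2 - 64*y) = (y - 4)*(y - 2)*(y^3 - 8*y^2 + 16*y) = y*(y - 4)*(y - 2)*(y^2 - 8*y + 16) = y*(y - 4)^2*(y - 2)*(y - 4)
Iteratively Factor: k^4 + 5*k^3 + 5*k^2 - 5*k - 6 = (k + 1)*(k^3 + 4*k^2 + k - 6) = (k + 1)*(k + 3)*(k^2 + k - 2) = (k - 1)*(k + 1)*(k + 3)*(k + 2)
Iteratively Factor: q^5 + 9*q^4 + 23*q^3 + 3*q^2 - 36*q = (q)*(q^4 + 9*q^3 + 23*q^2 + 3*q - 36) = q*(q + 3)*(q^3 + 6*q^2 + 5*q - 12) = q*(q - 1)*(q + 3)*(q^2 + 7*q + 12) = q*(q - 1)*(q + 3)*(q + 4)*(q + 3)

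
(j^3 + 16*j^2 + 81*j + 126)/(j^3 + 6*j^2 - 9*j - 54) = (j + 7)/(j - 3)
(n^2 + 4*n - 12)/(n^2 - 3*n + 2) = (n + 6)/(n - 1)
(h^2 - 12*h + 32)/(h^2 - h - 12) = (h - 8)/(h + 3)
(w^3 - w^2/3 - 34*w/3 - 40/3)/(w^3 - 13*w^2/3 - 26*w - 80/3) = (w - 4)/(w - 8)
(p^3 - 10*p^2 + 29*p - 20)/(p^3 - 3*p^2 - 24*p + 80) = (p^2 - 6*p + 5)/(p^2 + p - 20)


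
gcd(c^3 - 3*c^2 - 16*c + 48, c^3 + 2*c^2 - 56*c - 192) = c + 4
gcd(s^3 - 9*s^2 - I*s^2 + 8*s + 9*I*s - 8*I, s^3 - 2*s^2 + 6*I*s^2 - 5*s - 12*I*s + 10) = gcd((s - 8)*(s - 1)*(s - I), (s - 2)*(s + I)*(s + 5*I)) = 1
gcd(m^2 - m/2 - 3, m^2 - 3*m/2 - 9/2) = m + 3/2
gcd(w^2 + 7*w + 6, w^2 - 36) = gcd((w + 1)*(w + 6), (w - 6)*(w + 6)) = w + 6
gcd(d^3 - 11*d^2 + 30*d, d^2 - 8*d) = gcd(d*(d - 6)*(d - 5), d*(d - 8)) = d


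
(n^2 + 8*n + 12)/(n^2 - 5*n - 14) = (n + 6)/(n - 7)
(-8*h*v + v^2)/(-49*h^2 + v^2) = v*(8*h - v)/(49*h^2 - v^2)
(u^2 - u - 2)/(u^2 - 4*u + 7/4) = 4*(u^2 - u - 2)/(4*u^2 - 16*u + 7)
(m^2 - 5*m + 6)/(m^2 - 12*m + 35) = (m^2 - 5*m + 6)/(m^2 - 12*m + 35)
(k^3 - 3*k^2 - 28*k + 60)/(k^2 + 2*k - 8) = (k^2 - k - 30)/(k + 4)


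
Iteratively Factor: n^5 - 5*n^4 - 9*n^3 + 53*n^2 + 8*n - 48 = (n + 1)*(n^4 - 6*n^3 - 3*n^2 + 56*n - 48) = (n + 1)*(n + 3)*(n^3 - 9*n^2 + 24*n - 16) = (n - 4)*(n + 1)*(n + 3)*(n^2 - 5*n + 4) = (n - 4)*(n - 1)*(n + 1)*(n + 3)*(n - 4)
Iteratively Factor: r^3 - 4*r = (r)*(r^2 - 4) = r*(r - 2)*(r + 2)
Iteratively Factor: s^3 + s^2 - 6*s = (s - 2)*(s^2 + 3*s) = s*(s - 2)*(s + 3)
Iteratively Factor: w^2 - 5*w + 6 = (w - 2)*(w - 3)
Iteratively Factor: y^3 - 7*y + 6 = (y - 1)*(y^2 + y - 6) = (y - 2)*(y - 1)*(y + 3)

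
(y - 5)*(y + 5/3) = y^2 - 10*y/3 - 25/3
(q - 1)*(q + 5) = q^2 + 4*q - 5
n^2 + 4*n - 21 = (n - 3)*(n + 7)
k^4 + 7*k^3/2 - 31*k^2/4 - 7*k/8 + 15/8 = (k - 3/2)*(k - 1/2)*(k + 1/2)*(k + 5)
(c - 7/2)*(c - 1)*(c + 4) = c^3 - c^2/2 - 29*c/2 + 14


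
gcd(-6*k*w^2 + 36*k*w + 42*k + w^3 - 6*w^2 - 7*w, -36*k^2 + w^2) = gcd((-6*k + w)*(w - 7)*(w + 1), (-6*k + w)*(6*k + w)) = -6*k + w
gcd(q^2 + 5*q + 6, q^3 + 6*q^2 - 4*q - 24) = q + 2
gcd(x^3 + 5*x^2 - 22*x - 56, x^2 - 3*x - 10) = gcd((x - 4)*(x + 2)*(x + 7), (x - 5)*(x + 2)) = x + 2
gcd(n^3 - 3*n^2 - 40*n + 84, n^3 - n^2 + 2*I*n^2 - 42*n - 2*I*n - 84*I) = n^2 - n - 42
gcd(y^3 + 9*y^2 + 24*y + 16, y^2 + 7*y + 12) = y + 4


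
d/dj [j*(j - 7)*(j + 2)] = 3*j^2 - 10*j - 14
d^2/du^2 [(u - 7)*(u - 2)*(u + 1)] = 6*u - 16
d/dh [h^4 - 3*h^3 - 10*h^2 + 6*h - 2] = 4*h^3 - 9*h^2 - 20*h + 6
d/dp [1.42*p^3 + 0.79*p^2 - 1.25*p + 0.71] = 4.26*p^2 + 1.58*p - 1.25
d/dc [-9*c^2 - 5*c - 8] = -18*c - 5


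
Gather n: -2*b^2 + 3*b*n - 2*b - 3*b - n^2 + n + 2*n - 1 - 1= -2*b^2 - 5*b - n^2 + n*(3*b + 3) - 2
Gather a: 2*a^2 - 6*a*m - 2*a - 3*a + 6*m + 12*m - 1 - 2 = 2*a^2 + a*(-6*m - 5) + 18*m - 3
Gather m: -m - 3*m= -4*m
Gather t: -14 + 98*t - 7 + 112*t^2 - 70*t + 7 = 112*t^2 + 28*t - 14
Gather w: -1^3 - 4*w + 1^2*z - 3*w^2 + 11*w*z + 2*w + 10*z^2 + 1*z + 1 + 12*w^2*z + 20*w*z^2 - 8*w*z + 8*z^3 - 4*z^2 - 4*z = w^2*(12*z - 3) + w*(20*z^2 + 3*z - 2) + 8*z^3 + 6*z^2 - 2*z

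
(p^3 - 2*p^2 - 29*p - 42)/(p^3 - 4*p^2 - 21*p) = (p + 2)/p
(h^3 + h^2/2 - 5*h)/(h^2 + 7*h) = (h^2 + h/2 - 5)/(h + 7)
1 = 1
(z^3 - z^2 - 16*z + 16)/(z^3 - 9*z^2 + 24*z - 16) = (z + 4)/(z - 4)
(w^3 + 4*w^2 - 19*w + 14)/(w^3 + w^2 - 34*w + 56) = (w - 1)/(w - 4)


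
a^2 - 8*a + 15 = (a - 5)*(a - 3)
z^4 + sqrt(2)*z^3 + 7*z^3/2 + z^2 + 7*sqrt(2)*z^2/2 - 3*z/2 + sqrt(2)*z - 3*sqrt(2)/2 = (z - 1/2)*(z + 1)*(z + 3)*(z + sqrt(2))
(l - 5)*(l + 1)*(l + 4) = l^3 - 21*l - 20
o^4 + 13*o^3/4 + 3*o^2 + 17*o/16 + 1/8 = (o + 1/4)*(o + 1/2)^2*(o + 2)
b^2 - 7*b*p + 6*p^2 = (b - 6*p)*(b - p)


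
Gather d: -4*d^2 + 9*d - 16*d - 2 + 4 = -4*d^2 - 7*d + 2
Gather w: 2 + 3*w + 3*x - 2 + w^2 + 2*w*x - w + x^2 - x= w^2 + w*(2*x + 2) + x^2 + 2*x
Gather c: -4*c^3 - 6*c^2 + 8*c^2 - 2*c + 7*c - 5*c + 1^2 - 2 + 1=-4*c^3 + 2*c^2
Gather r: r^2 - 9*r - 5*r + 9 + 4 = r^2 - 14*r + 13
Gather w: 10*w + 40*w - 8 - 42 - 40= 50*w - 90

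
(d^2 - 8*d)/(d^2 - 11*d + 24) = d/(d - 3)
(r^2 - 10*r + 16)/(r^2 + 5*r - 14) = (r - 8)/(r + 7)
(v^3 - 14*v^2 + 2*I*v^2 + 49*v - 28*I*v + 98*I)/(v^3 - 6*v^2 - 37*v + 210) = (v^2 + v*(-7 + 2*I) - 14*I)/(v^2 + v - 30)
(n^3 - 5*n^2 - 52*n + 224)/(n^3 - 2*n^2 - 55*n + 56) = (n - 4)/(n - 1)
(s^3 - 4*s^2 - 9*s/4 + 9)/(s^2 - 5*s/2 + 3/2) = (s^2 - 5*s/2 - 6)/(s - 1)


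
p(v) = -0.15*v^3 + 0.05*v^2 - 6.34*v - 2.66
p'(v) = -0.45*v^2 + 0.1*v - 6.34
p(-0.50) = 0.54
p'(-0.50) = -6.50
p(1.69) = -13.96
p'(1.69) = -7.46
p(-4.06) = 33.94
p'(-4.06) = -14.16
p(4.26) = -40.36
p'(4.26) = -14.08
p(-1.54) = 7.77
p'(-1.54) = -7.56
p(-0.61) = 1.26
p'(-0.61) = -6.57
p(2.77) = -23.03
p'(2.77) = -9.52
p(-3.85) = 31.05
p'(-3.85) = -13.40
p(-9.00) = 167.80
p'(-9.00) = -43.69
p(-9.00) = 167.80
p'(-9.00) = -43.69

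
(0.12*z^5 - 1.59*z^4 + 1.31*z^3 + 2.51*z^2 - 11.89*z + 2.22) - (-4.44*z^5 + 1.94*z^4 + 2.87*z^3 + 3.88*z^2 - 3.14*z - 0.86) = 4.56*z^5 - 3.53*z^4 - 1.56*z^3 - 1.37*z^2 - 8.75*z + 3.08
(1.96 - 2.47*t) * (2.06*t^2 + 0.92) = -5.0882*t^3 + 4.0376*t^2 - 2.2724*t + 1.8032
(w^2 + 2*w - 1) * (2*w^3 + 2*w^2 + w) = 2*w^5 + 6*w^4 + 3*w^3 - w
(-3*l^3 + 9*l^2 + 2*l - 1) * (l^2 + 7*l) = -3*l^5 - 12*l^4 + 65*l^3 + 13*l^2 - 7*l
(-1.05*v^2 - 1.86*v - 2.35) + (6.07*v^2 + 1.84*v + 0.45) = 5.02*v^2 - 0.02*v - 1.9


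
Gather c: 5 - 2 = 3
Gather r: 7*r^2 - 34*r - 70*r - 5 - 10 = 7*r^2 - 104*r - 15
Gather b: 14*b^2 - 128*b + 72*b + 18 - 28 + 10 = 14*b^2 - 56*b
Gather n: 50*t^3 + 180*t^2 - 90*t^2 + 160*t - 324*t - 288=50*t^3 + 90*t^2 - 164*t - 288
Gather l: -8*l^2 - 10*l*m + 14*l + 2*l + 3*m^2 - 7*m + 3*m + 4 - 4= -8*l^2 + l*(16 - 10*m) + 3*m^2 - 4*m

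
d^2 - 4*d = d*(d - 4)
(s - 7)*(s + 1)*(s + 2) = s^3 - 4*s^2 - 19*s - 14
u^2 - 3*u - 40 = (u - 8)*(u + 5)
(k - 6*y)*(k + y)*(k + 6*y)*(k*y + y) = k^4*y + k^3*y^2 + k^3*y - 36*k^2*y^3 + k^2*y^2 - 36*k*y^4 - 36*k*y^3 - 36*y^4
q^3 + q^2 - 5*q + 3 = (q - 1)^2*(q + 3)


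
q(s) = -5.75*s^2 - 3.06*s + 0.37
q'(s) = -11.5*s - 3.06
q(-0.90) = -1.53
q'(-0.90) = 7.29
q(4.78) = -145.64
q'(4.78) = -58.03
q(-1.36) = -6.10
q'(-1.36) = 12.58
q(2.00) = -28.75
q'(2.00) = -26.06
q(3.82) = -95.23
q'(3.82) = -46.99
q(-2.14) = -19.41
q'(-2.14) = 21.55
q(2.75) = -51.53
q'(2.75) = -34.68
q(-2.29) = -22.78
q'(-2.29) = 23.28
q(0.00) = 0.37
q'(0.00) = -3.06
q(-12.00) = -790.91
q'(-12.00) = 134.94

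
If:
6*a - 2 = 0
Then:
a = 1/3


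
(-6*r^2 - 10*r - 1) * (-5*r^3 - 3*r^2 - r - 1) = 30*r^5 + 68*r^4 + 41*r^3 + 19*r^2 + 11*r + 1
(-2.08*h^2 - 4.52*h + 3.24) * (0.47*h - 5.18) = -0.9776*h^3 + 8.65*h^2 + 24.9364*h - 16.7832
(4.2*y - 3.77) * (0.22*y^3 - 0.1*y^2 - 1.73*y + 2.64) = 0.924*y^4 - 1.2494*y^3 - 6.889*y^2 + 17.6101*y - 9.9528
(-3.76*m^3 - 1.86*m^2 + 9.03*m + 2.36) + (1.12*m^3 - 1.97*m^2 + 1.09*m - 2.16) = -2.64*m^3 - 3.83*m^2 + 10.12*m + 0.2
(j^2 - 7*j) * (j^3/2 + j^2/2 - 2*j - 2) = j^5/2 - 3*j^4 - 11*j^3/2 + 12*j^2 + 14*j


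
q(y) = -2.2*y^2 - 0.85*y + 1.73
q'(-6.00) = 25.55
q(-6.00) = -72.37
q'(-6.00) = 25.55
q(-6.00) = -72.37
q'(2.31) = -11.01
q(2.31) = -11.97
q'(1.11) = -5.73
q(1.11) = -1.92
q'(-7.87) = 33.78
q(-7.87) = -127.84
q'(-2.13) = 8.52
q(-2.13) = -6.44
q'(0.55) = -3.27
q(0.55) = 0.60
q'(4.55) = -20.87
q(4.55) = -47.68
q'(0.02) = -0.94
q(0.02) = 1.71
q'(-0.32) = 0.56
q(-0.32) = 1.78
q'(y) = -4.4*y - 0.85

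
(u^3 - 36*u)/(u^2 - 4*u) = (u^2 - 36)/(u - 4)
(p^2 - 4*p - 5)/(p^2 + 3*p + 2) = (p - 5)/(p + 2)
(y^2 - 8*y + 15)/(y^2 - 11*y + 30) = (y - 3)/(y - 6)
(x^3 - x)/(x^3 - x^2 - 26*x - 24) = x*(x - 1)/(x^2 - 2*x - 24)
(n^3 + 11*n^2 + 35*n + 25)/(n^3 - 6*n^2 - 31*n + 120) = (n^2 + 6*n + 5)/(n^2 - 11*n + 24)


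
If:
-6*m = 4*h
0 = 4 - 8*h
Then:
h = 1/2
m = -1/3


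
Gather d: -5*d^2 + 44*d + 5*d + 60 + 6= -5*d^2 + 49*d + 66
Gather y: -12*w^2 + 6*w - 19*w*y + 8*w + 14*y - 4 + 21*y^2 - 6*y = -12*w^2 + 14*w + 21*y^2 + y*(8 - 19*w) - 4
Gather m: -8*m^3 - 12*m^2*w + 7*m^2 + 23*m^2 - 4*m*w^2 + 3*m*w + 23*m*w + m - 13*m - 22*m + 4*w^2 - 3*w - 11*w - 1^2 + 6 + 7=-8*m^3 + m^2*(30 - 12*w) + m*(-4*w^2 + 26*w - 34) + 4*w^2 - 14*w + 12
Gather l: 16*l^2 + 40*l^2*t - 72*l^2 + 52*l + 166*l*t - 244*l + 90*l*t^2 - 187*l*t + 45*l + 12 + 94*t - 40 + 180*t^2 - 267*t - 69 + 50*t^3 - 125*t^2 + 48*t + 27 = l^2*(40*t - 56) + l*(90*t^2 - 21*t - 147) + 50*t^3 + 55*t^2 - 125*t - 70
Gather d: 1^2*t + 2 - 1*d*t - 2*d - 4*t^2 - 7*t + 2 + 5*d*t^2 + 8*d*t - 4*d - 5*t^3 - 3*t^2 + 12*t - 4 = d*(5*t^2 + 7*t - 6) - 5*t^3 - 7*t^2 + 6*t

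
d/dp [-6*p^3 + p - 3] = 1 - 18*p^2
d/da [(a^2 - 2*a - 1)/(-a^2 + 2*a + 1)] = 0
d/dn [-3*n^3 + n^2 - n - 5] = -9*n^2 + 2*n - 1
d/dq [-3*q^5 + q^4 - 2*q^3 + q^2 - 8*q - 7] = -15*q^4 + 4*q^3 - 6*q^2 + 2*q - 8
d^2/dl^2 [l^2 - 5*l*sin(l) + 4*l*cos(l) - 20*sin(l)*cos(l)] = 5*l*sin(l) - 4*l*cos(l) - 8*sin(l) + 40*sin(2*l) - 10*cos(l) + 2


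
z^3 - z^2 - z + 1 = (z - 1)^2*(z + 1)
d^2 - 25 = (d - 5)*(d + 5)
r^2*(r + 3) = r^3 + 3*r^2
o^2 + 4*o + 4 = (o + 2)^2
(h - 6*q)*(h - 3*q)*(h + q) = h^3 - 8*h^2*q + 9*h*q^2 + 18*q^3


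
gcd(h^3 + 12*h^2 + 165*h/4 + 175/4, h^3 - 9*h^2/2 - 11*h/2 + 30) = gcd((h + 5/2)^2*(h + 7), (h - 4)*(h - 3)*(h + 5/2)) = h + 5/2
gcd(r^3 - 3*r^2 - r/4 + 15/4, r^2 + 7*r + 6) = r + 1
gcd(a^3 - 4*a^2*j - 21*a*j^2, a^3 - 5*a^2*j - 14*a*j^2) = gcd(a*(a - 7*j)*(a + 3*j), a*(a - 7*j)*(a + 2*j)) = a^2 - 7*a*j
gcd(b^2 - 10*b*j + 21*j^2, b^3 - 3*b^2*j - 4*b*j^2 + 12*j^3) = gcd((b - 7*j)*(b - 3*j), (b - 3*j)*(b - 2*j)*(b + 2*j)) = b - 3*j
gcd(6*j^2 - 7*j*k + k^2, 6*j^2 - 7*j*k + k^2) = 6*j^2 - 7*j*k + k^2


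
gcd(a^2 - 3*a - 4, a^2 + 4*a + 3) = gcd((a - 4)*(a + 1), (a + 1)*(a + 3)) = a + 1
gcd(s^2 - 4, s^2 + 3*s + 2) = s + 2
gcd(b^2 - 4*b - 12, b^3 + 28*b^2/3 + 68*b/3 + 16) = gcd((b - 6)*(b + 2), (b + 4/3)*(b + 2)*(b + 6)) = b + 2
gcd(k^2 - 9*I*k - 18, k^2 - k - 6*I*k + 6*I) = k - 6*I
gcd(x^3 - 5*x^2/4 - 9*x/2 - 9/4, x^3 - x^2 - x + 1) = x + 1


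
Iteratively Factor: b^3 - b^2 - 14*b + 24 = (b - 3)*(b^2 + 2*b - 8) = (b - 3)*(b + 4)*(b - 2)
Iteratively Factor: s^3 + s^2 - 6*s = (s - 2)*(s^2 + 3*s) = (s - 2)*(s + 3)*(s)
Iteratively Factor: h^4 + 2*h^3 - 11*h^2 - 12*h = (h)*(h^3 + 2*h^2 - 11*h - 12) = h*(h - 3)*(h^2 + 5*h + 4) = h*(h - 3)*(h + 4)*(h + 1)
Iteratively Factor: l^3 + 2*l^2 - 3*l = (l)*(l^2 + 2*l - 3) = l*(l - 1)*(l + 3)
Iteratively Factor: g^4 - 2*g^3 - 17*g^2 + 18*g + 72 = (g + 3)*(g^3 - 5*g^2 - 2*g + 24) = (g - 3)*(g + 3)*(g^2 - 2*g - 8) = (g - 3)*(g + 2)*(g + 3)*(g - 4)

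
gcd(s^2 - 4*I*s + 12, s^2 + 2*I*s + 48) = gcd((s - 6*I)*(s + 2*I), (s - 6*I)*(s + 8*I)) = s - 6*I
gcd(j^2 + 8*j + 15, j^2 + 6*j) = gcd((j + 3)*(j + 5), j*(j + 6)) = 1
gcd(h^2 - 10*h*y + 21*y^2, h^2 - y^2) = 1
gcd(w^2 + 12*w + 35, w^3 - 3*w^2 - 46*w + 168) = w + 7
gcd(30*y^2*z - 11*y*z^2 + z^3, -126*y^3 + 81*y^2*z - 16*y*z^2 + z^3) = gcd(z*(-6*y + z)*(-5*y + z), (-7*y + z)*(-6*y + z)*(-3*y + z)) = 6*y - z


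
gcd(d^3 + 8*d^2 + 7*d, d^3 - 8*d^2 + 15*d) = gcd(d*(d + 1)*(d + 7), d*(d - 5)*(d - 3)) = d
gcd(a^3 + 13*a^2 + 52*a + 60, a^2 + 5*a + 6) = a + 2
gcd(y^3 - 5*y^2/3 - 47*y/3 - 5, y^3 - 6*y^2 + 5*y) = y - 5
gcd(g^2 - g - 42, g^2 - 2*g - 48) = g + 6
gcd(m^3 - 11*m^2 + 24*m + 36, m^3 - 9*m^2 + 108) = m^2 - 12*m + 36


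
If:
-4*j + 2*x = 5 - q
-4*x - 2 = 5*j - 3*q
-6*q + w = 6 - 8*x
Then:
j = 10*x/7 - 13/7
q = 26*x/7 - 17/7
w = 100*x/7 - 60/7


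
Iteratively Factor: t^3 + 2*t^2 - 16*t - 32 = (t + 2)*(t^2 - 16) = (t + 2)*(t + 4)*(t - 4)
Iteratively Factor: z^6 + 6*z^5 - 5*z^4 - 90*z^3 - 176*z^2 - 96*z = (z)*(z^5 + 6*z^4 - 5*z^3 - 90*z^2 - 176*z - 96) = z*(z + 3)*(z^4 + 3*z^3 - 14*z^2 - 48*z - 32) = z*(z + 2)*(z + 3)*(z^3 + z^2 - 16*z - 16) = z*(z - 4)*(z + 2)*(z + 3)*(z^2 + 5*z + 4) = z*(z - 4)*(z + 1)*(z + 2)*(z + 3)*(z + 4)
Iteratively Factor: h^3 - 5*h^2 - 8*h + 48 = (h - 4)*(h^2 - h - 12) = (h - 4)^2*(h + 3)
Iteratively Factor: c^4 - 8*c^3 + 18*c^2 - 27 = (c - 3)*(c^3 - 5*c^2 + 3*c + 9) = (c - 3)^2*(c^2 - 2*c - 3) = (c - 3)^2*(c + 1)*(c - 3)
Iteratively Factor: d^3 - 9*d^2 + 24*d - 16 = (d - 4)*(d^2 - 5*d + 4) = (d - 4)*(d - 1)*(d - 4)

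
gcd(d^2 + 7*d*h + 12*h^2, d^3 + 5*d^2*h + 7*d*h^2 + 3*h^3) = d + 3*h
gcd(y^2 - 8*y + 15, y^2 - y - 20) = y - 5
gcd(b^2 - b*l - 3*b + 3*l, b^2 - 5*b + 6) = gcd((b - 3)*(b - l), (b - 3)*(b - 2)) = b - 3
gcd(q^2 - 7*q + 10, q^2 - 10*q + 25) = q - 5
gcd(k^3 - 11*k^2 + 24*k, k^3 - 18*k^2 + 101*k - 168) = k^2 - 11*k + 24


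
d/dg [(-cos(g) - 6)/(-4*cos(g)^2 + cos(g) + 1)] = (-4*sin(g)^2 + 48*cos(g) - 1)*sin(g)/(-4*cos(g)^2 + cos(g) + 1)^2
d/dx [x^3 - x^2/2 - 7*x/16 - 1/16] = 3*x^2 - x - 7/16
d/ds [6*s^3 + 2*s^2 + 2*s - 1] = 18*s^2 + 4*s + 2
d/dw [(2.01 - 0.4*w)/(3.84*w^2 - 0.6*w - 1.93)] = (1.536*w^2 - 15.4368*w + 1.978)/(14.7456*w^4 - 4.608*w^3 - 14.4624*w^2 + 2.316*w + 3.7249)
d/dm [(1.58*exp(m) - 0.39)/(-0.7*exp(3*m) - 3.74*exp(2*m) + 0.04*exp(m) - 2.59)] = (2.212*exp(3*m) + 5.0902*exp(2*m) - 2.9172*exp(m) - 4.0766)*exp(m)/(0.49*exp(6*m) + 5.236*exp(5*m) + 13.9316*exp(4*m) + 3.3268*exp(3*m) + 19.3748*exp(2*m) - 0.2072*exp(m) + 6.7081)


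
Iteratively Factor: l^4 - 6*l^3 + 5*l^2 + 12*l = (l - 3)*(l^3 - 3*l^2 - 4*l) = l*(l - 3)*(l^2 - 3*l - 4) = l*(l - 3)*(l + 1)*(l - 4)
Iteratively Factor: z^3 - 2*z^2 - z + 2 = (z + 1)*(z^2 - 3*z + 2) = (z - 1)*(z + 1)*(z - 2)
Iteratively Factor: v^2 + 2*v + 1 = (v + 1)*(v + 1)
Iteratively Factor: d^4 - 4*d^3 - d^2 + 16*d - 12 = (d + 2)*(d^3 - 6*d^2 + 11*d - 6) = (d - 1)*(d + 2)*(d^2 - 5*d + 6) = (d - 3)*(d - 1)*(d + 2)*(d - 2)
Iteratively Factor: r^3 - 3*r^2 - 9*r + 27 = (r - 3)*(r^2 - 9) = (r - 3)*(r + 3)*(r - 3)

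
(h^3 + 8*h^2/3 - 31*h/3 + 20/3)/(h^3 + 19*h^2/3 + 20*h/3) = (3*h^2 - 7*h + 4)/(h*(3*h + 4))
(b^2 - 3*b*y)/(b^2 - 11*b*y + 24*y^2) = b/(b - 8*y)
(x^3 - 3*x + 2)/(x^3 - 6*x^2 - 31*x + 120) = (x^3 - 3*x + 2)/(x^3 - 6*x^2 - 31*x + 120)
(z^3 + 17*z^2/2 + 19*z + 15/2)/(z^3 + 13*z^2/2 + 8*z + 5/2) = (z + 3)/(z + 1)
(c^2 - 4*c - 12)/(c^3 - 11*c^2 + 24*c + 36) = (c + 2)/(c^2 - 5*c - 6)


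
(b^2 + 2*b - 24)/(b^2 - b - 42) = (b - 4)/(b - 7)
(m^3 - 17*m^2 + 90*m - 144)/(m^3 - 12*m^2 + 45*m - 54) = (m - 8)/(m - 3)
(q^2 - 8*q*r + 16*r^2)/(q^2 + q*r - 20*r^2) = (q - 4*r)/(q + 5*r)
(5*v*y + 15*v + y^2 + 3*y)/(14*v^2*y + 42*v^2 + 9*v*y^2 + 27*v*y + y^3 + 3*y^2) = (5*v + y)/(14*v^2 + 9*v*y + y^2)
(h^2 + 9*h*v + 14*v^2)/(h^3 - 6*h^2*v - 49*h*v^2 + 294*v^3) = (h + 2*v)/(h^2 - 13*h*v + 42*v^2)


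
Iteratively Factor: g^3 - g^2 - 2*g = (g + 1)*(g^2 - 2*g) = g*(g + 1)*(g - 2)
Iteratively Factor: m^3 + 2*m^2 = (m)*(m^2 + 2*m) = m*(m + 2)*(m)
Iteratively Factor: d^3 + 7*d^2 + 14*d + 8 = (d + 2)*(d^2 + 5*d + 4) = (d + 2)*(d + 4)*(d + 1)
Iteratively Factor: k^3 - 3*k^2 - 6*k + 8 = (k + 2)*(k^2 - 5*k + 4) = (k - 1)*(k + 2)*(k - 4)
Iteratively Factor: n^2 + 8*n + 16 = (n + 4)*(n + 4)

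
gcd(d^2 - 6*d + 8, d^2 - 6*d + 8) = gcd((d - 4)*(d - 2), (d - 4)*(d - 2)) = d^2 - 6*d + 8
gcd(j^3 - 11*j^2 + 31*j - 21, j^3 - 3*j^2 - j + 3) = j^2 - 4*j + 3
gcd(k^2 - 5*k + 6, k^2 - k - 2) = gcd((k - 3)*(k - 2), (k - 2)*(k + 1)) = k - 2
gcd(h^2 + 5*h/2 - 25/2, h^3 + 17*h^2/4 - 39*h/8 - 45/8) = h + 5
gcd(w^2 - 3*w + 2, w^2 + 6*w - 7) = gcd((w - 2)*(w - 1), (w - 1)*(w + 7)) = w - 1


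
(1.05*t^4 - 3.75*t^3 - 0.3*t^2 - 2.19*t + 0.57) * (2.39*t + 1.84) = 2.5095*t^5 - 7.0305*t^4 - 7.617*t^3 - 5.7861*t^2 - 2.6673*t + 1.0488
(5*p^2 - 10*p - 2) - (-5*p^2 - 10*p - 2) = 10*p^2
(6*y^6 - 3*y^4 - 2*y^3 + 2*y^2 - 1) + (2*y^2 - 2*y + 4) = 6*y^6 - 3*y^4 - 2*y^3 + 4*y^2 - 2*y + 3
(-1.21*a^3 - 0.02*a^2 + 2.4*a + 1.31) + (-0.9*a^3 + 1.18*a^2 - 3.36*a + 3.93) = -2.11*a^3 + 1.16*a^2 - 0.96*a + 5.24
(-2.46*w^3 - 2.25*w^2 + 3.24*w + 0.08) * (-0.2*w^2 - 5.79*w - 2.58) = 0.492*w^5 + 14.6934*w^4 + 18.7263*w^3 - 12.9706*w^2 - 8.8224*w - 0.2064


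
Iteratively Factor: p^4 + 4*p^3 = (p)*(p^3 + 4*p^2) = p*(p + 4)*(p^2) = p^2*(p + 4)*(p)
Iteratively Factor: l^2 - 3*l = (l)*(l - 3)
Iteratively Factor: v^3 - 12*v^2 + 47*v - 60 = (v - 3)*(v^2 - 9*v + 20) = (v - 4)*(v - 3)*(v - 5)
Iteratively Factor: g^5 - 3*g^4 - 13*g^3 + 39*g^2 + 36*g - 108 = (g - 3)*(g^4 - 13*g^2 + 36) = (g - 3)^2*(g^3 + 3*g^2 - 4*g - 12) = (g - 3)^2*(g + 3)*(g^2 - 4) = (g - 3)^2*(g - 2)*(g + 3)*(g + 2)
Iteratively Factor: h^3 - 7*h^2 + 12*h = (h - 3)*(h^2 - 4*h) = h*(h - 3)*(h - 4)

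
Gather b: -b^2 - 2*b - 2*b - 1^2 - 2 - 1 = -b^2 - 4*b - 4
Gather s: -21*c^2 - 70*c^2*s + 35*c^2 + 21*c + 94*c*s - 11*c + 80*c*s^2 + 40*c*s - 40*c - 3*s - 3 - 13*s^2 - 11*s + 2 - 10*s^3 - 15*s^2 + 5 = 14*c^2 - 30*c - 10*s^3 + s^2*(80*c - 28) + s*(-70*c^2 + 134*c - 14) + 4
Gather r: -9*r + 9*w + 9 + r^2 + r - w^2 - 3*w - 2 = r^2 - 8*r - w^2 + 6*w + 7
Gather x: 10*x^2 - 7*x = 10*x^2 - 7*x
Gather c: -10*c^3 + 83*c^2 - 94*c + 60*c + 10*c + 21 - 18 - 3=-10*c^3 + 83*c^2 - 24*c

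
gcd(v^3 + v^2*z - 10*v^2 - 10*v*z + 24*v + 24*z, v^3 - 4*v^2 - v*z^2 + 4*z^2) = v^2 + v*z - 4*v - 4*z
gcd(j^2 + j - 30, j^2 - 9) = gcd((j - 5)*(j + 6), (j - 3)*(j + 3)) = 1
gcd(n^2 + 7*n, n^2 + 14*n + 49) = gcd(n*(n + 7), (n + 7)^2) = n + 7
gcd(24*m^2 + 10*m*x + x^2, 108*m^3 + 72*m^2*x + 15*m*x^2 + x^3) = 6*m + x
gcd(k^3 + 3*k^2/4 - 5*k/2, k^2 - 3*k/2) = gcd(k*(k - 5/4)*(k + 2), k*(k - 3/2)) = k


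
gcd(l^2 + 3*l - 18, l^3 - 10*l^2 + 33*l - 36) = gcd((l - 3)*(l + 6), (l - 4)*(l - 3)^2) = l - 3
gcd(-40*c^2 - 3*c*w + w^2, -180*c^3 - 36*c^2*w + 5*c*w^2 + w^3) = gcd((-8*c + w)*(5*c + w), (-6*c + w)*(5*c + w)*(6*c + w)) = 5*c + w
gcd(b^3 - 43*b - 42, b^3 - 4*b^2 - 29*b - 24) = b + 1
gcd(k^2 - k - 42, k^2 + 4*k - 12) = k + 6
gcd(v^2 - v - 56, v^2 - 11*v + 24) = v - 8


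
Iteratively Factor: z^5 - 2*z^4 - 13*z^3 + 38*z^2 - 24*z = (z - 1)*(z^4 - z^3 - 14*z^2 + 24*z) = (z - 1)*(z + 4)*(z^3 - 5*z^2 + 6*z) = (z - 2)*(z - 1)*(z + 4)*(z^2 - 3*z) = z*(z - 2)*(z - 1)*(z + 4)*(z - 3)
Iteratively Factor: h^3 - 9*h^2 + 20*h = (h - 4)*(h^2 - 5*h) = (h - 5)*(h - 4)*(h)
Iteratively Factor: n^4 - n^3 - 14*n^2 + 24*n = (n - 2)*(n^3 + n^2 - 12*n) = (n - 2)*(n + 4)*(n^2 - 3*n) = (n - 3)*(n - 2)*(n + 4)*(n)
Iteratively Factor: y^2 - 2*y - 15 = (y + 3)*(y - 5)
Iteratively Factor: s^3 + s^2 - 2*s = (s + 2)*(s^2 - s) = (s - 1)*(s + 2)*(s)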